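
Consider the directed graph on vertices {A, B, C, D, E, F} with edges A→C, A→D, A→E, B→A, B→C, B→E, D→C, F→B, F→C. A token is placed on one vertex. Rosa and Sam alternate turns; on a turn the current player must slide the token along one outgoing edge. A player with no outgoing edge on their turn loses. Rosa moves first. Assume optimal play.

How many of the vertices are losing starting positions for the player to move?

Build the W/L table. Terminal = L. A non-terminal position is W if it has a move to some L; otherwise it is L.
Every edge goes from a vertex to one that appears earlier in the order C, E, D, A, B, F, so processing vertices in that order labels each vertex after all of its successors.
C: no outgoing edge → L
E: no outgoing edge → L
D: reaches L-position C → W
A: reaches L-position E → W
B: reaches L-position E → W
F: reaches L-position C → W
The L vertices are C, E; that is 2 in all.

2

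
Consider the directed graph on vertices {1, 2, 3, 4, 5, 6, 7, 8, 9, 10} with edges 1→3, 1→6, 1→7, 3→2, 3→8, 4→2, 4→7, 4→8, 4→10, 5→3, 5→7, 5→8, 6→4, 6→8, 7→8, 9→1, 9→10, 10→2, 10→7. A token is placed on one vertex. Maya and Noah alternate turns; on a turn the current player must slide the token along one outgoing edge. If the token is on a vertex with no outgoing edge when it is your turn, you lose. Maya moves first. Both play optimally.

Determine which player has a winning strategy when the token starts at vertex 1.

Work bottom-up. With no move the player to move loses. Otherwise the position is W if at least one move leads to an L position for the opponent, and L if every move leads to a W.
Every edge goes from a vertex to one that appears earlier in the order 2, 8, 7, 10, 4, 6, 3, 1, 5, 9, so processing vertices in that order labels each vertex after all of its successors.
2: no outgoing edge → L
8: no outgoing edge → L
7: →8(L), so W
10: →2(L), so W
4: →8(L), so W
6: →8(L), so W
3: →8(L), so W
1: →3(W), 6(W), 7(W) — all W, so L
5: →8(L), so W
9: →1(L), so W
The starting position 1 is L: whatever Maya does, the opponent receives a W position.

Noah wins.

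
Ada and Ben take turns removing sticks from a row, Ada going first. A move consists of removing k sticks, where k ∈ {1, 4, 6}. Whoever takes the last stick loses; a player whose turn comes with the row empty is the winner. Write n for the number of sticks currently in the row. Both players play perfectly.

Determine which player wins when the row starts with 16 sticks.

Ben wins.

Positions with no move are W. A position that does have a move is losing for the player to move precisely when every available move leads to a winning position for the opponent. Fill in the labels:
n=0: no move; the opponent has just taken the last stick and therefore loses → W
n=1: L (sole option 0(W) is W)
n=2: W (go to 1, an L position)
n=3: L (sole option 2(W) is W)
n=4: W (go to 3, an L position)
n=5: W (go to 1, an L position)
n=6: L (options 5(W), 2(W), 0(W) are all W)
n=7: W (go to 6, an L position)
n=8: L (options 7(W), 4(W), 2(W) are all W)
n=9: W (go to 8, an L position)
n=10: W (go to 6, an L position)
n=11: L (options 10(W), 7(W), 5(W) are all W)
n=12: W (go to 11, an L position)
n=13: L (options 12(W), 9(W), 7(W) are all W)
n=14: W (go to 13, an L position)
n=15: W (go to 11, an L position)
n=16: L (options 15(W), 12(W), 10(W) are all W)
Every move from 16 reaches a W position, so the mover loses.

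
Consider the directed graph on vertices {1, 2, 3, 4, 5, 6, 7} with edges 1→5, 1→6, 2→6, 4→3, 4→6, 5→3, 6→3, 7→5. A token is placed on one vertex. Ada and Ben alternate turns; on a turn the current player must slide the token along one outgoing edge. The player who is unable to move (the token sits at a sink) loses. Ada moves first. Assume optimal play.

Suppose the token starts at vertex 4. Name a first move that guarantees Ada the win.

Move to 3.

Compute win/loss labels from the base case upward. A position with no move is L. Any other position is W if it can reach an L in one move, else L.
Every edge goes from a vertex to one that appears earlier in the order 3, 6, 5, 7, 4, 1, 2, so processing vertices in that order labels each vertex after all of its successors.
3: no outgoing edge → L
6: reaches L-position 3 → W
5: reaches L-position 3 → W
7: only reaches 5(W), which is W → L
4: reaches L-position 3 → W
1: only reaches 5(W), 6(W), all W → L
2: only reaches 6(W), which is W → L
From 4, the L positions reachable in one move are: 3.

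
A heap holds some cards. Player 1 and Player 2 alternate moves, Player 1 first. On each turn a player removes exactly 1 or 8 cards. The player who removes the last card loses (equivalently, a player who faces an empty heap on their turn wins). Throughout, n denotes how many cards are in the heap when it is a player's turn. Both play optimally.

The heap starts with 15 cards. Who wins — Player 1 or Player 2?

Compute win/loss labels from the base case upward. A position with no move is W. Any other position is W if it can reach an L in one move, else L.
n=0: no move; the opponent has just taken the last card and therefore loses → W
n=1: L (sole option 0(W) is W)
n=2: W (go to 1, an L position)
n=3: L (sole option 2(W) is W)
n=4: W (go to 3, an L position)
n=5: L (sole option 4(W) is W)
n=6: W (go to 5, an L position)
n=7: L (sole option 6(W) is W)
n=8: W (go to 7, an L position)
n=9: W (go to 1, an L position)
n=10: L (options 9(W), 2(W) are all W)
n=11: W (go to 10, an L position)
n=12: L (options 11(W), 4(W) are all W)
n=13: W (go to 12, an L position)
n=14: L (options 13(W), 6(W) are all W)
n=15: W (go to 14, an L position)
From 15 Player 1 can remove 1, leaving 14, reaching an L position.

Player 1 wins.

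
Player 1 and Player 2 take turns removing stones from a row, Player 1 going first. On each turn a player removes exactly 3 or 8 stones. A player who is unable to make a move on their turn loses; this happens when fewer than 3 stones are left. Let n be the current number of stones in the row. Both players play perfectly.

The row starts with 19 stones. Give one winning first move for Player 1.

Use the standard recursion: the mover loses at a terminal position; elsewhere, the mover wins exactly when some move hands the opponent an L position.
n=0: no move → L
n=1: no move → L
n=2: no move → L
n=3: W (go to 0, an L position)
n=4: W (go to 1, an L position)
n=5: W (go to 2, an L position)
n=6: L (sole option 3(W) is W)
n=7: L (sole option 4(W) is W)
n=8: W (go to 0, an L position)
n=9: W (go to 6, an L position)
n=10: W (go to 7, an L position)
n=11: L (options 8(W), 3(W) are all W)
n=12: L (options 9(W), 4(W) are all W)
n=13: L (options 10(W), 5(W) are all W)
n=14: W (go to 11, an L position)
n=15: W (go to 12, an L position)
n=16: W (go to 13, an L position)
n=17: L (options 14(W), 9(W) are all W)
n=18: L (options 15(W), 10(W) are all W)
n=19: W (go to 11, an L position)
From 19, the L positions reachable in one move are: 11.

Remove 8, leaving 11.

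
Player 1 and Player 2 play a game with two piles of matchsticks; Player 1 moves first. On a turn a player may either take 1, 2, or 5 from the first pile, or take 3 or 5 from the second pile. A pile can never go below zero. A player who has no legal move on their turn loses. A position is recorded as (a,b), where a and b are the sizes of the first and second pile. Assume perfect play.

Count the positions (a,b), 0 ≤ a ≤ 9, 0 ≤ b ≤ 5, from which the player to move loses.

Label each position W (a win for the player to move) or L (a loss). A position with no legal move is L; any other position is W exactly when some move reaches an L, and L when every move reaches a W.
Every move lowers a or b (never raises either), so fill the grid row by row in increasing a, and left to right within a row: each cell's successors are then already labelled.
      b=0  b=1  b=2  b=3  b=4  b=5
a=0:    L    L    L    W    W    W
a=1:    W    W    W    L    L    L
a=2:    W    W    W    W    W    W
a=3:    L    L    L    W    W    W
a=4:    W    W    W    L    L    L
a=5:    W    W    W    W    W    W
a=6:    L    L    L    W    W    W
a=7:    W    W    W    L    L    L
a=8:    W    W    W    W    W    W
a=9:    L    L    L    W    W    W
Cells with no legal move (terminal, hence L): (0,0), (0,1), (0,2).
The remaining L cells, each justified by listing all of its moves:
(1,3): →(0,3)(W), (1,0)(W) — all W, so L
(1,4): →(0,4)(W), (1,1)(W) — all W, so L
(1,5): →(0,5)(W), (1,2)(W), (1,0)(W) — all W, so L
(3,0): →(2,0)(W), (1,0)(W) — all W, so L
(3,1): →(2,1)(W), (1,1)(W) — all W, so L
(3,2): →(2,2)(W), (1,2)(W) — all W, so L
(4,3): →(3,3)(W), (2,3)(W), (4,0)(W) — all W, so L
(4,4): →(3,4)(W), (2,4)(W), (4,1)(W) — all W, so L
(4,5): →(3,5)(W), (2,5)(W), (4,2)(W), (4,0)(W) — all W, so L
(6,0): →(5,0)(W), (4,0)(W), (1,0)(W) — all W, so L
(6,1): →(5,1)(W), (4,1)(W), (1,1)(W) — all W, so L
(6,2): →(5,2)(W), (4,2)(W), (1,2)(W) — all W, so L
(7,3): →(6,3)(W), (5,3)(W), (2,3)(W), (7,0)(W) — all W, so L
(7,4): →(6,4)(W), (5,4)(W), (2,4)(W), (7,1)(W) — all W, so L
(7,5): →(6,5)(W), (5,5)(W), (2,5)(W), (7,2)(W), (7,0)(W) — all W, so L
(9,0): →(8,0)(W), (7,0)(W), (4,0)(W) — all W, so L
(9,1): →(8,1)(W), (7,1)(W), (4,1)(W) — all W, so L
(9,2): →(8,2)(W), (7,2)(W), (4,2)(W) — all W, so L
Every other cell has at least one move into one of the L cells above, so it is W.
L cells per row: a=0: 3, a=1: 3, a=2: 0, a=3: 3, a=4: 3, a=5: 0, a=6: 3, a=7: 3, a=8: 0, a=9: 3; total 21.

21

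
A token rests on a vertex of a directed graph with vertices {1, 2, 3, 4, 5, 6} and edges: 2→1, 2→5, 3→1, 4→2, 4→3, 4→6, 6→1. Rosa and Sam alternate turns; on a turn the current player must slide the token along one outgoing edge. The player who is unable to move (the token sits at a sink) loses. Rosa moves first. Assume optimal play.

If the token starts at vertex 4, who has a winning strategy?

Compute win/loss labels from the base case upward. A position with no move is L. Any other position is W if it can reach an L in one move, else L.
Every edge goes from a vertex to one that appears earlier in the order 5, 1, 2, 3, 6, 4, so processing vertices in that order labels each vertex after all of its successors.
5: no outgoing edge → L
1: no outgoing edge → L
2: →1(L), so W
3: →1(L), so W
6: →1(L), so W
4: →6(W), 3(W), 2(W) — all W, so L
Every move from 4 reaches a W position, so the mover loses.

Sam wins.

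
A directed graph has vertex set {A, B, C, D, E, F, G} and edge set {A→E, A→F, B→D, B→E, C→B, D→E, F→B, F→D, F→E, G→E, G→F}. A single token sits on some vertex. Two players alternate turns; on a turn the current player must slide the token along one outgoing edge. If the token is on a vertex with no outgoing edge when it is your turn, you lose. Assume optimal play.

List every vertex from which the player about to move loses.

Compute win/loss labels from the base case upward. A position with no move is L. Any other position is W if it can reach an L in one move, else L.
Every edge goes from a vertex to one that appears earlier in the order E, D, B, F, C, G, A, so processing vertices in that order labels each vertex after all of its successors.
E: no outgoing edge → L
D: W (go to E, an L position)
B: W (go to E, an L position)
F: W (go to E, an L position)
C: L (sole option B(W) is W)
G: W (go to E, an L position)
A: W (go to E, an L position)
Reading off the rows marked L gives the requested list; there are 2 such vertices.

C, E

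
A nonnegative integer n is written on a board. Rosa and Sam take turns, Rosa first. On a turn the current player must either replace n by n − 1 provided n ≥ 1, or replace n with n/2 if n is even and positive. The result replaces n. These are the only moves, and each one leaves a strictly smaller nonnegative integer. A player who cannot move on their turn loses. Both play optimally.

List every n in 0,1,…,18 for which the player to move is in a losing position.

Label each position W (a win for the player to move) or L (a loss). A position with no legal move is L; any other position is W exactly when some move reaches an L, and L when every move reaches a W.
n=0: no move → L
n=1: →0(L), so W
n=2: →1(W) only, which is W, so L
n=3: →2(L), so W
n=4: →2(L), so W
n=5: →4(W) only, which is W, so L
n=6: →5(L), so W
n=7: →6(W) only, which is W, so L
n=8: →7(L), so W
n=9: →8(W) only, which is W, so L
n=10: →5(L), so W
n=11: →10(W) only, which is W, so L
n=12: →11(L), so W
n=13: →12(W) only, which is W, so L
n=14: →7(L), so W
n=15: →14(W) only, which is W, so L
n=16: →15(L), so W
n=17: →16(W) only, which is W, so L
n=18: →9(L), so W
The losing starting values of n are exactly the entries labelled L in this table (9 of them).

0, 2, 5, 7, 9, 11, 13, 15, 17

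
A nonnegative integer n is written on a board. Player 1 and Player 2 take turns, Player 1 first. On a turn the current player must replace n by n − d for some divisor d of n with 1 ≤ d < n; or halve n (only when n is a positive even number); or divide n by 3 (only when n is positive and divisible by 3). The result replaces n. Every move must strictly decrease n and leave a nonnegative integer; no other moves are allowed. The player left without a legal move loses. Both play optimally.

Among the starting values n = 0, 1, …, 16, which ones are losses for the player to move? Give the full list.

Classify positions by backward induction: terminal positions (no move available) are L. From any other position, the mover wins iff some move reaches an L.
n=0: no move → L
n=1: no move → L
n=2: W (go to 1, an L position)
n=3: W (go to 1, an L position)
n=4: L (options 2(W), 3(W) are all W)
n=5: W (go to 4, an L position)
n=6: W (go to 4, an L position)
n=7: L (sole option 6(W) is W)
n=8: W (go to 4, an L position)
n=9: L (options 3(W), 6(W), 8(W) are all W)
n=10: W (go to 9, an L position)
n=11: L (sole option 10(W) is W)
n=12: W (go to 4, an L position)
n=13: L (sole option 12(W) is W)
n=14: W (go to 7, an L position)
n=15: L (options 5(W), 10(W), 12(W), 14(W) are all W)
n=16: W (go to 15, an L position)
Reading off the rows marked L gives the requested list; there are 8 such values of n.

0, 1, 4, 7, 9, 11, 13, 15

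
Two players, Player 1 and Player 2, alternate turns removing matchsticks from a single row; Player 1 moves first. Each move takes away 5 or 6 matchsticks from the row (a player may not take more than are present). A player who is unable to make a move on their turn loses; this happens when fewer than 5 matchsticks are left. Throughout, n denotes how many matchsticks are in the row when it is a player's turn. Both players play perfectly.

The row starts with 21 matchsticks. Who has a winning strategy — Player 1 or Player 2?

Classify positions by backward induction: terminal positions (no move available) are L. From any other position, the mover wins iff some move reaches an L.
n=0: no move → L
n=1: no move → L
n=2: no move → L
n=3: no move → L
n=4: no move → L
n=5: reaches L-position 0 → W
n=6: reaches L-position 1 → W
n=7: reaches L-position 2 → W
n=8: reaches L-position 3 → W
n=9: reaches L-position 4 → W
n=10: reaches L-position 4 → W
n=11: only reaches 6(W), 5(W), all W → L
n=12: only reaches 7(W), 6(W), all W → L
n=13: only reaches 8(W), 7(W), all W → L
n=14: only reaches 9(W), 8(W), all W → L
n=15: only reaches 10(W), 9(W), all W → L
n=16: reaches L-position 11 → W
n=17: reaches L-position 12 → W
n=18: reaches L-position 13 → W
n=19: reaches L-position 14 → W
n=20: reaches L-position 15 → W
n=21: reaches L-position 15 → W
The starting position 21 is W: Player 1 should remove 6, leaving 15, handing over an L position.

Player 1 wins.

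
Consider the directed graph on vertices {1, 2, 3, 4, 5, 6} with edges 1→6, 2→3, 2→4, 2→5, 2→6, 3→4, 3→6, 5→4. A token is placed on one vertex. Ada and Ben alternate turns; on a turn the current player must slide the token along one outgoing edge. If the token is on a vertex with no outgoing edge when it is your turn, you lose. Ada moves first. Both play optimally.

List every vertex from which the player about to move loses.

Positions with no move are L. A position that does have a move is losing for the player to move precisely when every available move leads to a winning position for the opponent. Fill in the labels:
Every edge goes from a vertex to one that appears earlier in the order 6, 4, 5, 3, 2, 1, so processing vertices in that order labels each vertex after all of its successors.
6: no outgoing edge → L
4: no outgoing edge → L
5: W (go to 4, an L position)
3: W (go to 4, an L position)
2: W (go to 4, an L position)
1: W (go to 6, an L position)
Reading off the rows marked L gives the requested list; there are 2 such vertices.

4, 6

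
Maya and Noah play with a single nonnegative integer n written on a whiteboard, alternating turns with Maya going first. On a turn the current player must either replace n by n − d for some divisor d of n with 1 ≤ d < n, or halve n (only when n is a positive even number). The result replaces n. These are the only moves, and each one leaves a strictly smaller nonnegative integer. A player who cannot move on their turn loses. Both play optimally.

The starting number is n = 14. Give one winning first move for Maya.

Work bottom-up. With no move the player to move loses. Otherwise the position is W if at least one move leads to an L position for the opponent, and L if every move leads to a W.
n=0: no move → L
n=1: no move → L
n=2: can move to 1, which is L ⇒ W
n=3: the only move is to 2(W), a W ⇒ L
n=4: can move to 3, which is L ⇒ W
n=5: the only move is to 4(W), a W ⇒ L
n=6: can move to 3, which is L ⇒ W
n=7: the only move is to 6(W), a W ⇒ L
n=8: can move to 7, which is L ⇒ W
n=9: moves to 6(W), 8(W); every one is W ⇒ L
n=10: can move to 5, which is L ⇒ W
n=11: the only move is to 10(W), a W ⇒ L
n=12: can move to 9, which is L ⇒ W
n=13: the only move is to 12(W), a W ⇒ L
n=14: can move to 7, which is L ⇒ W
From 14, the L positions reachable in one move are: 7, 13. Any move reaching one of these is winning.

Move to 7.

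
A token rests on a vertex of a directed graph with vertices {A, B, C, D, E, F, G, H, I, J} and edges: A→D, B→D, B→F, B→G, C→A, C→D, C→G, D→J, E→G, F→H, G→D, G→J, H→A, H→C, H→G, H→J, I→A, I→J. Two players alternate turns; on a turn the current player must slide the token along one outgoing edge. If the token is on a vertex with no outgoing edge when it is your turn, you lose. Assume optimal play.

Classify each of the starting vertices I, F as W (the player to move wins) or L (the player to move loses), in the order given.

I: W, F: L

Classify positions by backward induction: terminal positions (no move available) are L. From any other position, the mover wins iff some move reaches an L.
Every edge goes from a vertex to one that appears earlier in the order J, D, G, A, C, I, H, F, E, B, so processing vertices in that order labels each vertex after all of its successors.
J: no outgoing edge → L
D: →J(L), so W
G: →J(L), so W
A: →D(W) only, which is W, so L
C: →A(L), so W
I: →A(L), so W
H: →A(L), so W
F: →H(W) only, which is W, so L
E: →G(W) only, which is W, so L
B: →F(L), so W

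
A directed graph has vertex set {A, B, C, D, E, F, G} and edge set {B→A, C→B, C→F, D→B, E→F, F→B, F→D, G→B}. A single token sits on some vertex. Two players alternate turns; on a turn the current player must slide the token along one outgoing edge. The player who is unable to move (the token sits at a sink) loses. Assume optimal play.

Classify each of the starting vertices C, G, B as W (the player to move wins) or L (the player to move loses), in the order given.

Build the W/L table. Terminal = L. A non-terminal position is W if it has a move to some L; otherwise it is L.
Every edge goes from a vertex to one that appears earlier in the order A, B, D, G, F, E, C, so processing vertices in that order labels each vertex after all of its successors.
A: no outgoing edge → L
B: reaches L-position A → W
D: only reaches B(W), which is W → L
G: only reaches B(W), which is W → L
F: reaches L-position D → W
E: only reaches F(W), which is W → L
C: only reaches F(W), B(W), all W → L

C: L, G: L, B: W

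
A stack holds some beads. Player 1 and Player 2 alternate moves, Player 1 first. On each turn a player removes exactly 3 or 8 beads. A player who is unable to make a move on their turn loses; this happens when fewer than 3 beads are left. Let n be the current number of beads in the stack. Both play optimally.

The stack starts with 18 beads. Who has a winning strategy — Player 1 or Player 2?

Label each position W (a win for the player to move) or L (a loss). A position with no legal move is L; any other position is W exactly when some move reaches an L, and L when every move reaches a W.
n=0: no move → L
n=1: no move → L
n=2: no move → L
n=3: can move to 0, which is L ⇒ W
n=4: can move to 1, which is L ⇒ W
n=5: can move to 2, which is L ⇒ W
n=6: the only move is to 3(W), a W ⇒ L
n=7: the only move is to 4(W), a W ⇒ L
n=8: can move to 0, which is L ⇒ W
n=9: can move to 6, which is L ⇒ W
n=10: can move to 7, which is L ⇒ W
n=11: moves to 8(W), 3(W); every one is W ⇒ L
n=12: moves to 9(W), 4(W); every one is W ⇒ L
n=13: moves to 10(W), 5(W); every one is W ⇒ L
n=14: can move to 11, which is L ⇒ W
n=15: can move to 12, which is L ⇒ W
n=16: can move to 13, which is L ⇒ W
n=17: moves to 14(W), 9(W); every one is W ⇒ L
n=18: moves to 15(W), 10(W); every one is W ⇒ L
The starting position 18 is L: whatever Player 1 does, the opponent receives a W position.

Player 2 wins.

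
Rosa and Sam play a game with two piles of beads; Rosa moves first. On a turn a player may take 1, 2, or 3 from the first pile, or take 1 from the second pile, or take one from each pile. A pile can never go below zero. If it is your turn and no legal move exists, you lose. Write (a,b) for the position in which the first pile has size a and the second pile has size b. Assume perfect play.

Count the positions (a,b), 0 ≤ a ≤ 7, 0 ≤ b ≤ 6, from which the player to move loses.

14

Positions with no move are L. A position that does have a move is losing for the player to move precisely when every available move leads to a winning position for the opponent. Fill in the labels:
Every move lowers a or b (never raises either), so fill the grid row by row in increasing a, and left to right within a row: each cell's successors are then already labelled.
      b=0  b=1  b=2  b=3  b=4  b=5  b=6
a=0:    L    W    L    W    L    W    L
a=1:    W    W    W    W    W    W    W
a=2:    W    L    W    L    W    L    W
a=3:    W    W    W    W    W    W    W
a=4:    L    W    L    W    L    W    L
a=5:    W    W    W    W    W    W    W
a=6:    W    L    W    L    W    L    W
a=7:    W    W    W    W    W    W    W
Cells with no legal move (terminal, hence L): (0,0).
The remaining L cells, each justified by listing all of its moves:
(0,2): →(0,1)(W) only, which is W, so L
(0,4): →(0,3)(W) only, which is W, so L
(0,6): →(0,5)(W) only, which is W, so L
(2,1): →(1,1)(W), (0,1)(W), (2,0)(W), (1,0)(W) — all W, so L
(2,3): →(1,3)(W), (0,3)(W), (2,2)(W), (1,2)(W) — all W, so L
(2,5): →(1,5)(W), (0,5)(W), (2,4)(W), (1,4)(W) — all W, so L
(4,0): →(3,0)(W), (2,0)(W), (1,0)(W) — all W, so L
(4,2): →(3,2)(W), (2,2)(W), (1,2)(W), (4,1)(W), (3,1)(W) — all W, so L
(4,4): →(3,4)(W), (2,4)(W), (1,4)(W), (4,3)(W), (3,3)(W) — all W, so L
(4,6): →(3,6)(W), (2,6)(W), (1,6)(W), (4,5)(W), (3,5)(W) — all W, so L
(6,1): →(5,1)(W), (4,1)(W), (3,1)(W), (6,0)(W), (5,0)(W) — all W, so L
(6,3): →(5,3)(W), (4,3)(W), (3,3)(W), (6,2)(W), (5,2)(W) — all W, so L
(6,5): →(5,5)(W), (4,5)(W), (3,5)(W), (6,4)(W), (5,4)(W) — all W, so L
Every other cell has at least one move into one of the L cells above, so it is W.
L cells per row: a=0: 4, a=1: 0, a=2: 3, a=3: 0, a=4: 4, a=5: 0, a=6: 3, a=7: 0; total 14.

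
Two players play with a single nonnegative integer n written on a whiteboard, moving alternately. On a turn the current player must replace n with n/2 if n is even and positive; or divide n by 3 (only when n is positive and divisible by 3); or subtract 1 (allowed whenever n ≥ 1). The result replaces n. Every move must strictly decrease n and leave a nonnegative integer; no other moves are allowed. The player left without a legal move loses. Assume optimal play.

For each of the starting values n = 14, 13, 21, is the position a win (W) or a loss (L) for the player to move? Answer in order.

Work bottom-up. With no move the player to move loses. Otherwise the position is W if at least one move leads to an L position for the opponent, and L if every move leads to a W.
n=0: no move → L
n=1: →0(L), so W
n=2: →1(W) only, which is W, so L
n=3: →2(L), so W
n=4: →2(L), so W
n=5: →4(W) only, which is W, so L
n=6: →2(L), so W
n=7: →6(W) only, which is W, so L
n=8: →7(L), so W
n=9: →3(W), 8(W) — all W, so L
n=10: →5(L), so W
n=11: →10(W) only, which is W, so L
n=12: →11(L), so W
n=13: →12(W) only, which is W, so L
n=14: →7(L), so W
n=15: →5(L), so W
n=16: →8(W), 15(W) — all W, so L
n=17: →16(L), so W
n=18: →9(L), so W
n=19: →18(W) only, which is W, so L
n=20: →19(L), so W
n=21: →7(L), so W

14: W, 13: L, 21: W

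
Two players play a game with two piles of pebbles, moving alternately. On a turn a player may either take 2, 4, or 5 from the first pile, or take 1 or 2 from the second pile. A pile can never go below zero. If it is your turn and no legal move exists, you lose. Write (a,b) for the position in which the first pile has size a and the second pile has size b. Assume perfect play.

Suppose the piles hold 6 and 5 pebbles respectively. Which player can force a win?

Classify positions by backward induction: terminal positions (no move available) are L. From any other position, the mover wins iff some move reaches an L.
No move ever increases a pile, so every position that can arise here has a ≤ 6 and b ≤ 5; it is enough to label the cells with 0 ≤ a ≤ 6 and 0 ≤ b ≤ 5.
Every move lowers a or b (never raises either), so fill the grid row by row in increasing a, and left to right within a row: each cell's successors are then already labelled.
      b=0  b=1  b=2  b=3  b=4  b=5
a=0:    L    W    W    L    W    W
a=1:    L    W    W    L    W    W
a=2:    W    L    W    W    L    W
a=3:    W    L    W    W    L    W
a=4:    W    W    L    W    W    L
a=5:    W    W    L    W    W    L
a=6:    W    W    W    W    W    W
Cells with no legal move (terminal, hence L): (0,0), (1,0).
The remaining L cells, each justified by listing all of its moves:
(0,3): only reaches (0,2)(W), (0,1)(W), all W → L
(1,3): only reaches (1,2)(W), (1,1)(W), all W → L
(2,1): only reaches (0,1)(W), (2,0)(W), all W → L
(2,4): only reaches (0,4)(W), (2,3)(W), (2,2)(W), all W → L
(3,1): only reaches (1,1)(W), (3,0)(W), all W → L
(3,4): only reaches (1,4)(W), (3,3)(W), (3,2)(W), all W → L
(4,2): only reaches (2,2)(W), (0,2)(W), (4,1)(W), (4,0)(W), all W → L
(4,5): only reaches (2,5)(W), (0,5)(W), (4,4)(W), (4,3)(W), all W → L
(5,2): only reaches (3,2)(W), (1,2)(W), (0,2)(W), (5,1)(W), (5,0)(W), all W → L
(5,5): only reaches (3,5)(W), (1,5)(W), (0,5)(W), (5,4)(W), (5,3)(W), all W → L
Every other cell has at least one move into one of the L cells above, so it is W.
From (6,5) the player to move can move to (4,5), reaching an L position.

The first player wins.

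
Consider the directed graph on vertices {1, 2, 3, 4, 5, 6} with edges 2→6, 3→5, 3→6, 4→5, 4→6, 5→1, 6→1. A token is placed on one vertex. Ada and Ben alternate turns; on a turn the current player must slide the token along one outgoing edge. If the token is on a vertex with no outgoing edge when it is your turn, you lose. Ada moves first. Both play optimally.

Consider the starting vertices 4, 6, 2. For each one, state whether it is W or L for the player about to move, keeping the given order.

4: L, 6: W, 2: L

Positions with no move are L. A position that does have a move is losing for the player to move precisely when every available move leads to a winning position for the opponent. Fill in the labels:
Every edge goes from a vertex to one that appears earlier in the order 1, 6, 5, 4, 2, 3, so processing vertices in that order labels each vertex after all of its successors.
1: no outgoing edge → L
6: →1(L), so W
5: →1(L), so W
4: →5(W), 6(W) — all W, so L
2: →6(W) only, which is W, so L
3: →5(W), 6(W) — all W, so L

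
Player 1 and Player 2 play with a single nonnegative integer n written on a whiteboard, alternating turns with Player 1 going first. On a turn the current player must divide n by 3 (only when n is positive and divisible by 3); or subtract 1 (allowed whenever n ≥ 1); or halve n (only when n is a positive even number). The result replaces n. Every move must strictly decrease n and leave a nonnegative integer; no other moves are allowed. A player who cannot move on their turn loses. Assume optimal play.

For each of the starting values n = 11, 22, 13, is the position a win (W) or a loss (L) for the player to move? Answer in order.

Compute win/loss labels from the base case upward. A position with no move is L. Any other position is W if it can reach an L in one move, else L.
n=0: no move → L
n=1: →0(L), so W
n=2: →1(W) only, which is W, so L
n=3: →2(L), so W
n=4: →2(L), so W
n=5: →4(W) only, which is W, so L
n=6: →2(L), so W
n=7: →6(W) only, which is W, so L
n=8: →7(L), so W
n=9: →3(W), 8(W) — all W, so L
n=10: →5(L), so W
n=11: →10(W) only, which is W, so L
n=12: →11(L), so W
n=13: →12(W) only, which is W, so L
n=14: →7(L), so W
n=15: →5(L), so W
n=16: →8(W), 15(W) — all W, so L
n=17: →16(L), so W
n=18: →9(L), so W
n=19: →18(W) only, which is W, so L
n=20: →19(L), so W
n=21: →7(L), so W
n=22: →11(L), so W

11: L, 22: W, 13: L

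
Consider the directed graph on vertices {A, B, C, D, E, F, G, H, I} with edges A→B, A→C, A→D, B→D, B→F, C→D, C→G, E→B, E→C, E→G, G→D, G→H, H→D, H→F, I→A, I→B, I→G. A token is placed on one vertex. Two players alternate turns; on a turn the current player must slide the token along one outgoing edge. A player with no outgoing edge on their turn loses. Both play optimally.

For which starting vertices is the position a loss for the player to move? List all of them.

Compute win/loss labels from the base case upward. A position with no move is L. Any other position is W if it can reach an L in one move, else L.
Every edge goes from a vertex to one that appears earlier in the order D, F, H, G, C, B, E, A, I, so processing vertices in that order labels each vertex after all of its successors.
D: no outgoing edge → L
F: no outgoing edge → L
H: reaches L-position F → W
G: reaches L-position D → W
C: reaches L-position D → W
B: reaches L-position F → W
E: only reaches B(W), C(W), G(W), all W → L
A: reaches L-position D → W
I: only reaches A(W), B(W), G(W), all W → L
The losing starting vertices are exactly the entries labelled L in this table (4 of them).

D, E, F, I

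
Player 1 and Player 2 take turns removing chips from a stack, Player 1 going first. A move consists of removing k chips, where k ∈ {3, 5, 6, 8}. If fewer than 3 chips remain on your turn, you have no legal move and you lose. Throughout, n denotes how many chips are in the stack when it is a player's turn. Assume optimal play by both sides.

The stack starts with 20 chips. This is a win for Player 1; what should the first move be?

Remove 8, leaving 12.

Use the standard recursion: the mover loses at a terminal position; elsewhere, the mover wins exactly when some move hands the opponent an L position.
n=0: no move → L
n=1: no move → L
n=2: no move → L
n=3: reaches L-position 0 → W
n=4: reaches L-position 1 → W
n=5: reaches L-position 2 → W
n=6: reaches L-position 1 → W
n=7: reaches L-position 2 → W
n=8: reaches L-position 2 → W
n=9: reaches L-position 1 → W
n=10: reaches L-position 2 → W
n=11: only reaches 8(W), 6(W), 5(W), 3(W), all W → L
n=12: only reaches 9(W), 7(W), 6(W), 4(W), all W → L
n=13: only reaches 10(W), 8(W), 7(W), 5(W), all W → L
n=14: reaches L-position 11 → W
n=15: reaches L-position 12 → W
n=16: reaches L-position 13 → W
n=17: reaches L-position 12 → W
n=18: reaches L-position 13 → W
n=19: reaches L-position 13 → W
n=20: reaches L-position 12 → W
From 20, the L positions reachable in one move are: 12.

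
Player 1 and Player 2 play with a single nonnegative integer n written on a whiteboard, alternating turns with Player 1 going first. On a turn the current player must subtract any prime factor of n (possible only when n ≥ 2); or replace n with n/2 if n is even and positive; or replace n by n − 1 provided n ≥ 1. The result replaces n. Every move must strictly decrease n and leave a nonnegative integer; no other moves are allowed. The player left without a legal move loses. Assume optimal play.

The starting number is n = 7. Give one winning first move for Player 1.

Work bottom-up. With no move the player to move loses. Otherwise the position is W if at least one move leads to an L position for the opponent, and L if every move leads to a W.
n=0: no move → L
n=1: can move to 0, which is L ⇒ W
n=2: can move to 0, which is L ⇒ W
n=3: can move to 0, which is L ⇒ W
n=4: moves to 2(W), 3(W); every one is W ⇒ L
n=5: can move to 0, which is L ⇒ W
n=6: can move to 4, which is L ⇒ W
n=7: can move to 0, which is L ⇒ W
From 7, the L positions reachable in one move are: 0.

Move to 0.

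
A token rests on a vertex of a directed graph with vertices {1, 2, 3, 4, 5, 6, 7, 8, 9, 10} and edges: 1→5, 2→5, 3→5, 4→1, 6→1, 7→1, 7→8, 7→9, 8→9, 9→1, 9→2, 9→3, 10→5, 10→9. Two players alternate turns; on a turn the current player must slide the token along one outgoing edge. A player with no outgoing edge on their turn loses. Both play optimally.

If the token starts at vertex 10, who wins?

The first player wins.

Positions with no move are L. A position that does have a move is losing for the player to move precisely when every available move leads to a winning position for the opponent. Fill in the labels:
Every edge goes from a vertex to one that appears earlier in the order 5, 3, 2, 1, 9, 6, 4, 8, 7, 10, so processing vertices in that order labels each vertex after all of its successors.
5: no outgoing edge → L
3: W (go to 5, an L position)
2: W (go to 5, an L position)
1: W (go to 5, an L position)
9: L (options 1(W), 2(W), 3(W) are all W)
6: L (sole option 1(W) is W)
4: L (sole option 1(W) is W)
8: W (go to 9, an L position)
7: W (go to 9, an L position)
10: W (go to 9, an L position)
From 10 the player to move can move to 9, reaching an L position.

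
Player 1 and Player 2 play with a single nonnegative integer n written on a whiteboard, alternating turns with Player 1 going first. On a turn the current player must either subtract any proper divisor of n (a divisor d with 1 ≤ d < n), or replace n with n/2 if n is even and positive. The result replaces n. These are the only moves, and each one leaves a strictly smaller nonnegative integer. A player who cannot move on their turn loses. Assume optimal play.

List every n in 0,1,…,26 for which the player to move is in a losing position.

Compute win/loss labels from the base case upward. A position with no move is L. Any other position is W if it can reach an L in one move, else L.
n=0: no move → L
n=1: no move → L
n=2: reaches L-position 1 → W
n=3: only reaches 2(W), which is W → L
n=4: reaches L-position 3 → W
n=5: only reaches 4(W), which is W → L
n=6: reaches L-position 3 → W
n=7: only reaches 6(W), which is W → L
n=8: reaches L-position 7 → W
n=9: only reaches 6(W), 8(W), all W → L
n=10: reaches L-position 5 → W
n=11: only reaches 10(W), which is W → L
n=12: reaches L-position 9 → W
n=13: only reaches 12(W), which is W → L
n=14: reaches L-position 7 → W
n=15: only reaches 10(W), 12(W), 14(W), all W → L
n=16: reaches L-position 15 → W
n=17: only reaches 16(W), which is W → L
n=18: reaches L-position 9 → W
n=19: only reaches 18(W), which is W → L
n=20: reaches L-position 15 → W
n=21: only reaches 14(W), 18(W), 20(W), all W → L
n=22: reaches L-position 11 → W
n=23: only reaches 22(W), which is W → L
n=24: reaches L-position 21 → W
n=25: only reaches 20(W), 24(W), all W → L
n=26: reaches L-position 13 → W
The losing starting values of n are exactly the entries labelled L in this table (14 of them).

0, 1, 3, 5, 7, 9, 11, 13, 15, 17, 19, 21, 23, 25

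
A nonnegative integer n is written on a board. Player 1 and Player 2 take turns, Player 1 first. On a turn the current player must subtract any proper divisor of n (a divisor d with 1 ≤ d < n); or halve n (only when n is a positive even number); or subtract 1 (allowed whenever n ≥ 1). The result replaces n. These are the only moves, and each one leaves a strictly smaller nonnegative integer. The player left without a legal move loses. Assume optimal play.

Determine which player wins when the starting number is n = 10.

Work bottom-up. With no move the player to move loses. Otherwise the position is W if at least one move leads to an L position for the opponent, and L if every move leads to a W.
n=0: no move → L
n=1: reaches L-position 0 → W
n=2: only reaches 1(W), which is W → L
n=3: reaches L-position 2 → W
n=4: reaches L-position 2 → W
n=5: only reaches 4(W), which is W → L
n=6: reaches L-position 5 → W
n=7: only reaches 6(W), which is W → L
n=8: reaches L-position 7 → W
n=9: only reaches 6(W), 8(W), all W → L
n=10: reaches L-position 5 → W
The starting position 10 is W: Player 1 should move to 5, handing over an L position.

Player 1 wins.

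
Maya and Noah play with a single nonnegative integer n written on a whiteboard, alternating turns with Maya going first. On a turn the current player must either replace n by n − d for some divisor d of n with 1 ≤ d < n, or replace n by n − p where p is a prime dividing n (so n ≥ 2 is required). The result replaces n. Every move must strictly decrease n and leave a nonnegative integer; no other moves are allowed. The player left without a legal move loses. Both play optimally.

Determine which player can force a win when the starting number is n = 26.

Noah wins.

Classify positions by backward induction: terminal positions (no move available) are L. From any other position, the mover wins iff some move reaches an L.
n=0: no move → L
n=1: no move → L
n=2: can move to 0, which is L ⇒ W
n=3: can move to 0, which is L ⇒ W
n=4: moves to 2(W), 3(W); every one is W ⇒ L
n=5: can move to 0, which is L ⇒ W
n=6: can move to 4, which is L ⇒ W
n=7: can move to 0, which is L ⇒ W
n=8: can move to 4, which is L ⇒ W
n=9: moves to 6(W), 8(W); every one is W ⇒ L
n=10: can move to 9, which is L ⇒ W
n=11: can move to 0, which is L ⇒ W
n=12: can move to 9, which is L ⇒ W
n=13: can move to 0, which is L ⇒ W
n=14: moves to 7(W), 12(W), 13(W); every one is W ⇒ L
n=15: can move to 14, which is L ⇒ W
n=16: can move to 14, which is L ⇒ W
n=17: can move to 0, which is L ⇒ W
n=18: can move to 9, which is L ⇒ W
n=19: can move to 0, which is L ⇒ W
n=20: moves to 10(W), 15(W), 16(W), 18(W), 19(W); every one is W ⇒ L
n=21: can move to 14, which is L ⇒ W
n=22: can move to 20, which is L ⇒ W
n=23: can move to 0, which is L ⇒ W
n=24: can move to 20, which is L ⇒ W
n=25: can move to 20, which is L ⇒ W
n=26: moves to 13(W), 24(W), 25(W); every one is W ⇒ L
Every move from 26 reaches a W position, so the mover loses.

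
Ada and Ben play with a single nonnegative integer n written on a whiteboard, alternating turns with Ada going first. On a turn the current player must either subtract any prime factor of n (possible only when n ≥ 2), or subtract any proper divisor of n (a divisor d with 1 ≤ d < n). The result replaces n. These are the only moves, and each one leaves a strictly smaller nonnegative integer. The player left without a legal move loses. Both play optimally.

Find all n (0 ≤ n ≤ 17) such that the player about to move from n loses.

Work bottom-up. With no move the player to move loses. Otherwise the position is W if at least one move leads to an L position for the opponent, and L if every move leads to a W.
n=0: no move → L
n=1: no move → L
n=2: W (go to 0, an L position)
n=3: W (go to 0, an L position)
n=4: L (options 2(W), 3(W) are all W)
n=5: W (go to 0, an L position)
n=6: W (go to 4, an L position)
n=7: W (go to 0, an L position)
n=8: W (go to 4, an L position)
n=9: L (options 6(W), 8(W) are all W)
n=10: W (go to 9, an L position)
n=11: W (go to 0, an L position)
n=12: W (go to 9, an L position)
n=13: W (go to 0, an L position)
n=14: L (options 7(W), 12(W), 13(W) are all W)
n=15: W (go to 14, an L position)
n=16: W (go to 14, an L position)
n=17: W (go to 0, an L position)
Reading off the rows marked L gives the requested list; there are 5 such values of n.

0, 1, 4, 9, 14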